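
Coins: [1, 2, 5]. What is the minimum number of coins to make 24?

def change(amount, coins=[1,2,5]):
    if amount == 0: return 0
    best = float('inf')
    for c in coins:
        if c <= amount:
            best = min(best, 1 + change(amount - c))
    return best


Building up with DP:
change(0) = 0
change(1) = min(1+change(0)=1+0=1) = 1
change(2) = min(1+change(1)=1+1=2, 1+change(0)=1+0=1) = 1
change(3) = min(1+change(2)=1+1=2, 1+change(1)=1+1=2) = 2
change(4) = min(1+change(3)=1+2=3, 1+change(2)=1+1=2) = 2
change(5) = min(1+change(4)=1+2=3, 1+change(3)=1+2=3, 1+change(0)=1+0=1) = 1
change(6) = min(1+change(5)=1+1=2, 1+change(4)=1+2=3, 1+change(1)=1+1=2) = 2
change(7) = min(1+change(6)=1+2=3, 1+change(5)=1+1=2, 1+change(2)=1+1=2) = 2
change(8) = min(1+change(7)=1+2=3, 1+change(6)=1+2=3, 1+change(3)=1+2=3) = 3
change(9) = min(1+change(8)=1+3=4, 1+change(7)=1+2=3, 1+change(4)=1+2=3) = 3
change(10) = min(1+change(9)=1+3=4, 1+change(8)=1+3=4, 1+change(5)=1+1=2) = 2
change(11) = min(1+change(10)=1+2=3, 1+change(9)=1+3=4, 1+change(6)=1+2=3) = 3
change(12) = min(1+change(11)=1+3=4, 1+change(10)=1+2=3, 1+change(7)=1+2=3) = 3
change(13) = min(1+change(12)=1+3=4, 1+change(11)=1+3=4, 1+change(8)=1+3=4) = 4
change(14) = min(1+change(13)=1+4=5, 1+change(12)=1+3=4, 1+change(9)=1+3=4) = 4
change(15) = min(1+change(14)=1+4=5, 1+change(13)=1+4=5, 1+change(10)=1+2=3) = 3
change(16) = min(1+change(15)=1+3=4, 1+change(14)=1+4=5, 1+change(11)=1+3=4) = 4
change(17) = min(1+change(16)=1+4=5, 1+change(15)=1+3=4, 1+change(12)=1+3=4) = 4
change(18) = min(1+change(17)=1+4=5, 1+change(16)=1+4=5, 1+change(13)=1+4=5) = 5
change(19) = min(1+change(18)=1+5=6, 1+change(17)=1+4=5, 1+change(14)=1+4=5) = 5
change(20) = min(1+change(19)=1+5=6, 1+change(18)=1+5=6, 1+change(15)=1+3=4) = 4
change(21) = min(1+change(20)=1+4=5, 1+change(19)=1+5=6, 1+change(16)=1+4=5) = 5
change(22) = min(1+change(21)=1+5=6, 1+change(20)=1+4=5, 1+change(17)=1+4=5) = 5
change(23) = min(1+change(22)=1+5=6, 1+change(21)=1+5=6, 1+change(18)=1+5=6) = 6
change(24) = min(1+change(23)=1+6=7, 1+change(22)=1+5=6, 1+change(19)=1+5=6) = 6

6


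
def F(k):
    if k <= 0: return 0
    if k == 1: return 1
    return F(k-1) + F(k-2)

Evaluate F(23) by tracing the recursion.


Computing F(23) bottom-up:
F(0) = 0
F(1) = 1
F(2) = F(1) + F(0) = 1 + 0 = 1
F(3) = F(2) + F(1) = 1 + 1 = 2
F(4) = F(3) + F(2) = 2 + 1 = 3
F(5) = F(4) + F(3) = 3 + 2 = 5
F(6) = F(5) + F(4) = 5 + 3 = 8
F(7) = F(6) + F(5) = 8 + 5 = 13
F(8) = F(7) + F(6) = 13 + 8 = 21
F(9) = F(8) + F(7) = 21 + 13 = 34
F(10) = F(9) + F(8) = 34 + 21 = 55
F(11) = F(10) + F(9) = 55 + 34 = 89
F(12) = F(11) + F(10) = 89 + 55 = 144
F(13) = F(12) + F(11) = 144 + 89 = 233
F(14) = F(13) + F(12) = 233 + 144 = 377
F(15) = F(14) + F(13) = 377 + 233 = 610
F(16) = F(15) + F(14) = 610 + 377 = 987
F(17) = F(16) + F(15) = 987 + 610 = 1597
F(18) = F(17) + F(16) = 1597 + 987 = 2584
F(19) = F(18) + F(17) = 2584 + 1597 = 4181
F(20) = F(19) + F(18) = 4181 + 2584 = 6765
F(21) = F(20) + F(19) = 6765 + 4181 = 10946
F(22) = F(21) + F(20) = 10946 + 6765 = 17711
F(23) = F(22) + F(21) = 17711 + 10946 = 28657

28657


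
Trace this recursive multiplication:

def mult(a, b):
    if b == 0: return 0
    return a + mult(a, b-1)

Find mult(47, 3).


mult(47, 3) = 47 + mult(47, 2)
mult(47, 2) = 47 + mult(47, 1)
mult(47, 1) = 47 + mult(47, 0)
mult(47, 0) = 0  (base case)
Total: 47 + 47 + 47 + 0 = 141

141


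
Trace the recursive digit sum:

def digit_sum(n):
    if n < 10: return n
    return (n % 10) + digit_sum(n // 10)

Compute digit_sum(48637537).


digit_sum(48637537) = 7 + digit_sum(4863753)
digit_sum(4863753) = 3 + digit_sum(486375)
digit_sum(486375) = 5 + digit_sum(48637)
digit_sum(48637) = 7 + digit_sum(4863)
digit_sum(4863) = 3 + digit_sum(486)
digit_sum(486) = 6 + digit_sum(48)
digit_sum(48) = 8 + digit_sum(4)
digit_sum(4) = 4  (base case)
Total: 7 + 3 + 5 + 7 + 3 + 6 + 8 + 4 = 43

43


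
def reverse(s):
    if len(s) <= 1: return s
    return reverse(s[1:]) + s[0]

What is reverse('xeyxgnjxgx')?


reverse('xeyxgnjxgx') = reverse('eyxgnjxgx') + 'x'
reverse('eyxgnjxgx') = reverse('yxgnjxgx') + 'e'
reverse('yxgnjxgx') = reverse('xgnjxgx') + 'y'
reverse('xgnjxgx') = reverse('gnjxgx') + 'x'
reverse('gnjxgx') = reverse('njxgx') + 'g'
reverse('njxgx') = reverse('jxgx') + 'n'
reverse('jxgx') = reverse('xgx') + 'j'
reverse('xgx') = reverse('gx') + 'x'
reverse('gx') = reverse('x') + 'g'
reverse('x') = 'x'  (base case)
Concatenating: 'x' + 'g' + 'x' + 'j' + 'n' + 'g' + 'x' + 'y' + 'e' + 'x' = 'xgxjngxyex'

xgxjngxyex


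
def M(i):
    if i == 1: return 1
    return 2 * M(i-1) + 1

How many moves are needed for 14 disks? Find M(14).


M(14) = 2 * M(13) + 1
M(13) = 2 * M(12) + 1
M(12) = 2 * M(11) + 1
M(11) = 2 * M(10) + 1
M(10) = 2 * M(9) + 1
M(9) = 2 * M(8) + 1
M(8) = 2 * M(7) + 1
M(7) = 2 * M(6) + 1
M(6) = 2 * M(5) + 1
M(5) = 2 * M(4) + 1
M(4) = 2 * M(3) + 1
M(3) = 2 * M(2) + 1
M(2) = 2 * M(1) + 1
M(1) = 1  (base case)
M(2) = 2 * 1 + 1 = 3
M(3) = 2 * 3 + 1 = 7
M(4) = 2 * 7 + 1 = 15
M(5) = 2 * 15 + 1 = 31
M(6) = 2 * 31 + 1 = 63
M(7) = 2 * 63 + 1 = 127
M(8) = 2 * 127 + 1 = 255
M(9) = 2 * 255 + 1 = 511
M(10) = 2 * 511 + 1 = 1023
M(11) = 2 * 1023 + 1 = 2047
M(12) = 2 * 2047 + 1 = 4095
M(13) = 2 * 4095 + 1 = 8191
M(14) = 2 * 8191 + 1 = 16383

16383


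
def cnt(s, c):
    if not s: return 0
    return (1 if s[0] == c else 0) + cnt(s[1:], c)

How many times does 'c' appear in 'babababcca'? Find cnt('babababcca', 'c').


s[0]='b' != 'c' -> 0
s[0]='a' != 'c' -> 0
s[0]='b' != 'c' -> 0
s[0]='a' != 'c' -> 0
s[0]='b' != 'c' -> 0
s[0]='a' != 'c' -> 0
s[0]='b' != 'c' -> 0
s[0]='c' == 'c' -> 1
s[0]='c' == 'c' -> 1
s[0]='a' != 'c' -> 0
Sum: 0 + 0 + 0 + 0 + 0 + 0 + 0 + 1 + 1 + 0 = 2

2


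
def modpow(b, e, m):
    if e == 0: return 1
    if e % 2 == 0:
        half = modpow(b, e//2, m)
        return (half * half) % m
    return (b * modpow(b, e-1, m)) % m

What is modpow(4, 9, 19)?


modpow(4, 9, 19): e is odd, compute modpow(4, 8, 19)
  modpow(4, 8, 19): e is even, compute modpow(4, 4, 19)
    modpow(4, 4, 19): e is even, compute modpow(4, 2, 19)
      modpow(4, 2, 19): e is even, compute modpow(4, 1, 19)
        modpow(4, 1, 19): e is odd, compute modpow(4, 0, 19)
          modpow(4, 0, 19) = 1
        (4 * 1) % 19 = 4
      half=4, (4*4) % 19 = 16
    half=16, (16*16) % 19 = 9
  half=9, (9*9) % 19 = 5
(4 * 5) % 19 = 1

1


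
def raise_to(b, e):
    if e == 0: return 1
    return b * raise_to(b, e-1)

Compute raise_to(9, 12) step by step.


raise_to(9, 12)
= 9 * raise_to(9, 11)
= 9 * 9 * raise_to(9, 10)
= 9 * 9 * 9 * raise_to(9, 9)
= 9 * 9 * 9 * 9 * raise_to(9, 8)
= 9 * 9 * 9 * 9 * 9 * raise_to(9, 7)
= 9 * 9 * 9 * 9 * 9 * 9 * raise_to(9, 6)
= 9 * 9 * 9 * 9 * 9 * 9 * 9 * raise_to(9, 5)
= 9 * 9 * 9 * 9 * 9 * 9 * 9 * 9 * raise_to(9, 4)
= 9 * 9 * 9 * 9 * 9 * 9 * 9 * 9 * 9 * raise_to(9, 3)
= 9 * 9 * 9 * 9 * 9 * 9 * 9 * 9 * 9 * 9 * raise_to(9, 2)
= 9 * 9 * 9 * 9 * 9 * 9 * 9 * 9 * 9 * 9 * 9 * raise_to(9, 1)
= 9 * 9 * 9 * 9 * 9 * 9 * 9 * 9 * 9 * 9 * 9 * 9 * raise_to(9, 0)
= 9 * 9 * 9 * 9 * 9 * 9 * 9 * 9 * 9 * 9 * 9 * 9 * 1
= 282429536481

282429536481


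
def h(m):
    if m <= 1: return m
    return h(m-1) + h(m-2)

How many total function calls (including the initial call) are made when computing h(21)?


Let C(n) = total calls for h(n)
C(0) = 1, C(1) = 1
C(2) = 1 + C(1) + C(0) = 1 + 1 + 1 = 3
C(3) = 1 + C(2) + C(1) = 1 + 3 + 1 = 5
C(4) = 1 + C(3) + C(2) = 1 + 5 + 3 = 9
C(5) = 1 + C(4) + C(3) = 1 + 9 + 5 = 15
C(6) = 1 + C(5) + C(4) = 1 + 15 + 9 = 25
C(7) = 1 + C(6) + C(5) = 1 + 25 + 15 = 41
C(8) = 1 + C(7) + C(6) = 1 + 41 + 25 = 67
C(9) = 1 + C(8) + C(7) = 1 + 67 + 41 = 109
C(10) = 1 + C(9) + C(8) = 1 + 109 + 67 = 177
C(11) = 1 + C(10) + C(9) = 1 + 177 + 109 = 287
C(12) = 1 + C(11) + C(10) = 1 + 287 + 177 = 465
C(13) = 1 + C(12) + C(11) = 1 + 465 + 287 = 753
C(14) = 1 + C(13) + C(12) = 1 + 753 + 465 = 1219
C(15) = 1 + C(14) + C(13) = 1 + 1219 + 753 = 1973
C(16) = 1 + C(15) + C(14) = 1 + 1973 + 1219 = 3193
C(17) = 1 + C(16) + C(15) = 1 + 3193 + 1973 = 5167
C(18) = 1 + C(17) + C(16) = 1 + 5167 + 3193 = 8361
C(19) = 1 + C(18) + C(17) = 1 + 8361 + 5167 = 13529
C(20) = 1 + C(19) + C(18) = 1 + 13529 + 8361 = 21891
C(21) = 1 + C(20) + C(19) = 1 + 21891 + 13529 = 35421

35421


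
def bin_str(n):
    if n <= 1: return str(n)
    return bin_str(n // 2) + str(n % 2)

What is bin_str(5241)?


bin_str(5241) = bin_str(2620) + '1'
bin_str(2620) = bin_str(1310) + '0'
bin_str(1310) = bin_str(655) + '0'
bin_str(655) = bin_str(327) + '1'
bin_str(327) = bin_str(163) + '1'
bin_str(163) = bin_str(81) + '1'
bin_str(81) = bin_str(40) + '1'
bin_str(40) = bin_str(20) + '0'
bin_str(20) = bin_str(10) + '0'
bin_str(10) = bin_str(5) + '0'
bin_str(5) = bin_str(2) + '1'
bin_str(2) = bin_str(1) + '0'
bin_str(1) = '1'  (base case)
Concatenating: '1' + '0' + '1' + '0' + '0' + '0' + '1' + '1' + '1' + '1' + '0' + '0' + '1' = '1010001111001'

1010001111001


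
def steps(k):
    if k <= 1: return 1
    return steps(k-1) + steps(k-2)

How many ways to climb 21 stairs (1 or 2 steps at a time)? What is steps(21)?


Building up from base cases:
steps(0) = 1
steps(1) = 1
steps(2) = steps(1) + steps(0) = 1 + 1 = 2
steps(3) = steps(2) + steps(1) = 2 + 1 = 3
steps(4) = steps(3) + steps(2) = 3 + 2 = 5
steps(5) = steps(4) + steps(3) = 5 + 3 = 8
steps(6) = steps(5) + steps(4) = 8 + 5 = 13
steps(7) = steps(6) + steps(5) = 13 + 8 = 21
steps(8) = steps(7) + steps(6) = 21 + 13 = 34
steps(9) = steps(8) + steps(7) = 34 + 21 = 55
steps(10) = steps(9) + steps(8) = 55 + 34 = 89
steps(11) = steps(10) + steps(9) = 89 + 55 = 144
steps(12) = steps(11) + steps(10) = 144 + 89 = 233
steps(13) = steps(12) + steps(11) = 233 + 144 = 377
steps(14) = steps(13) + steps(12) = 377 + 233 = 610
steps(15) = steps(14) + steps(13) = 610 + 377 = 987
steps(16) = steps(15) + steps(14) = 987 + 610 = 1597
steps(17) = steps(16) + steps(15) = 1597 + 987 = 2584
steps(18) = steps(17) + steps(16) = 2584 + 1597 = 4181
steps(19) = steps(18) + steps(17) = 4181 + 2584 = 6765
steps(20) = steps(19) + steps(18) = 6765 + 4181 = 10946
steps(21) = steps(20) + steps(19) = 10946 + 6765 = 17711

17711


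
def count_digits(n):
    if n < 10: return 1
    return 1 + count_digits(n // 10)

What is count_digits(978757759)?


count_digits(978757759) = 1 + count_digits(97875775)
count_digits(97875775) = 1 + count_digits(9787577)
count_digits(9787577) = 1 + count_digits(978757)
count_digits(978757) = 1 + count_digits(97875)
count_digits(97875) = 1 + count_digits(9787)
count_digits(9787) = 1 + count_digits(978)
count_digits(978) = 1 + count_digits(97)
count_digits(97) = 1 + count_digits(9)
count_digits(9) = 1  (base case: 9 < 10)
Unwinding: 1 + 1 + 1 + 1 + 1 + 1 + 1 + 1 + 1 = 9

9


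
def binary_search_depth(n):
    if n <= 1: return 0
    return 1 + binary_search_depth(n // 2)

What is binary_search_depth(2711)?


2711 / 2 = 1355
1355 / 2 = 677
677 / 2 = 338
338 / 2 = 169
169 / 2 = 84
84 / 2 = 42
42 / 2 = 21
21 / 2 = 10
10 / 2 = 5
5 / 2 = 2
2 / 2 = 1
Reached 1 after 11 halvings

11


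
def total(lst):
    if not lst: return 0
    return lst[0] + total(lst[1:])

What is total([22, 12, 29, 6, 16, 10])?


total([22, 12, 29, 6, 16, 10]) = 22 + total([12, 29, 6, 16, 10])
total([12, 29, 6, 16, 10]) = 12 + total([29, 6, 16, 10])
total([29, 6, 16, 10]) = 29 + total([6, 16, 10])
total([6, 16, 10]) = 6 + total([16, 10])
total([16, 10]) = 16 + total([10])
total([10]) = 10 + total([])
total([]) = 0  (base case)
Total: 22 + 12 + 29 + 6 + 16 + 10 + 0 = 95

95


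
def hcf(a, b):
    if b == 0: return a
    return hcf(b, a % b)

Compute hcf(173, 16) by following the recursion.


hcf(173, 16) = hcf(16, 13)
hcf(16, 13) = hcf(13, 3)
hcf(13, 3) = hcf(3, 1)
hcf(3, 1) = hcf(1, 0)
hcf(1, 0) = 1  (base case)

1


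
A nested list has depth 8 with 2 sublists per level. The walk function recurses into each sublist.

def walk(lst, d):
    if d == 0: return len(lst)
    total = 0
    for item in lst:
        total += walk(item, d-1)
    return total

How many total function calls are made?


At depth 0 (root): 1 call
At depth 1: each of 1 parents calls walk on 2 children = 2 calls
At depth 2: each of 2 parents calls walk on 2 children = 4 calls
At depth 3: each of 4 parents calls walk on 2 children = 8 calls
At depth 4: each of 8 parents calls walk on 2 children = 16 calls
At depth 5: each of 16 parents calls walk on 2 children = 32 calls
At depth 6: each of 32 parents calls walk on 2 children = 64 calls
At depth 7: each of 64 parents calls walk on 2 children = 128 calls
At depth 8: each of 128 parents calls walk on 2 children = 256 calls
Total: 1 + 2 + 4 + 8 + 16 + 32 + 64 + 128 + 256 = 511

511


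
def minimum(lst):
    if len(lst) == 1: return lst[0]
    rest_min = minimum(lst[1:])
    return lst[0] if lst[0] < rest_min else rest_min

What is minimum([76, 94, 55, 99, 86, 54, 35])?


minimum([76, 94, 55, 99, 86, 54, 35]): compare 76 with minimum([94, 55, 99, 86, 54, 35])
minimum([94, 55, 99, 86, 54, 35]): compare 94 with minimum([55, 99, 86, 54, 35])
minimum([55, 99, 86, 54, 35]): compare 55 with minimum([99, 86, 54, 35])
minimum([99, 86, 54, 35]): compare 99 with minimum([86, 54, 35])
minimum([86, 54, 35]): compare 86 with minimum([54, 35])
minimum([54, 35]): compare 54 with minimum([35])
minimum([35]) = 35  (base case)
Compare 54 with 35 -> 35
Compare 86 with 35 -> 35
Compare 99 with 35 -> 35
Compare 55 with 35 -> 35
Compare 94 with 35 -> 35
Compare 76 with 35 -> 35

35


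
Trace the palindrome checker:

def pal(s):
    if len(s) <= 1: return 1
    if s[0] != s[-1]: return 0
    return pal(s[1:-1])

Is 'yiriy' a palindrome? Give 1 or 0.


pal('yiriy'): s[0]='y' == s[-1]='y' -> check pal('iri')
pal('iri'): s[0]='i' == s[-1]='i' -> check pal('r')
pal('r'): len <= 1 -> return 1  (base case)
Result: 1 (palindrome)

1


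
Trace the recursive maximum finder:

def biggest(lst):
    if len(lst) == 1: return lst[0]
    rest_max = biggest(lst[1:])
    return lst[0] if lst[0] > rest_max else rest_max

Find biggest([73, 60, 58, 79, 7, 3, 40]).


biggest([73, 60, 58, 79, 7, 3, 40]): compare 73 with biggest([60, 58, 79, 7, 3, 40])
biggest([60, 58, 79, 7, 3, 40]): compare 60 with biggest([58, 79, 7, 3, 40])
biggest([58, 79, 7, 3, 40]): compare 58 with biggest([79, 7, 3, 40])
biggest([79, 7, 3, 40]): compare 79 with biggest([7, 3, 40])
biggest([7, 3, 40]): compare 7 with biggest([3, 40])
biggest([3, 40]): compare 3 with biggest([40])
biggest([40]) = 40  (base case)
Compare 3 with 40 -> 40
Compare 7 with 40 -> 40
Compare 79 with 40 -> 79
Compare 58 with 79 -> 79
Compare 60 with 79 -> 79
Compare 73 with 79 -> 79

79


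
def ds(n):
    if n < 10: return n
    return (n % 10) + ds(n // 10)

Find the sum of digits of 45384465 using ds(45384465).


ds(45384465) = 5 + ds(4538446)
ds(4538446) = 6 + ds(453844)
ds(453844) = 4 + ds(45384)
ds(45384) = 4 + ds(4538)
ds(4538) = 8 + ds(453)
ds(453) = 3 + ds(45)
ds(45) = 5 + ds(4)
ds(4) = 4  (base case)
Total: 5 + 6 + 4 + 4 + 8 + 3 + 5 + 4 = 39

39


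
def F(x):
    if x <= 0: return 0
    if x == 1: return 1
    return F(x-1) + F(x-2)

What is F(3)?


Computing F(3) bottom-up:
F(0) = 0
F(1) = 1
F(2) = F(1) + F(0) = 1 + 0 = 1
F(3) = F(2) + F(1) = 1 + 1 = 2

2


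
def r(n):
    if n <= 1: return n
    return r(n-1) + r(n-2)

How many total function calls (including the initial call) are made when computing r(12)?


Let C(n) = total calls for r(n)
C(0) = 1, C(1) = 1
C(2) = 1 + C(1) + C(0) = 1 + 1 + 1 = 3
C(3) = 1 + C(2) + C(1) = 1 + 3 + 1 = 5
C(4) = 1 + C(3) + C(2) = 1 + 5 + 3 = 9
C(5) = 1 + C(4) + C(3) = 1 + 9 + 5 = 15
C(6) = 1 + C(5) + C(4) = 1 + 15 + 9 = 25
C(7) = 1 + C(6) + C(5) = 1 + 25 + 15 = 41
C(8) = 1 + C(7) + C(6) = 1 + 41 + 25 = 67
C(9) = 1 + C(8) + C(7) = 1 + 67 + 41 = 109
C(10) = 1 + C(9) + C(8) = 1 + 109 + 67 = 177
C(11) = 1 + C(10) + C(9) = 1 + 177 + 109 = 287
C(12) = 1 + C(11) + C(10) = 1 + 287 + 177 = 465

465


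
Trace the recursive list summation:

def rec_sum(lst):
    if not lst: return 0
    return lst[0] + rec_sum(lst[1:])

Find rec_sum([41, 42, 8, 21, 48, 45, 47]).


rec_sum([41, 42, 8, 21, 48, 45, 47]) = 41 + rec_sum([42, 8, 21, 48, 45, 47])
rec_sum([42, 8, 21, 48, 45, 47]) = 42 + rec_sum([8, 21, 48, 45, 47])
rec_sum([8, 21, 48, 45, 47]) = 8 + rec_sum([21, 48, 45, 47])
rec_sum([21, 48, 45, 47]) = 21 + rec_sum([48, 45, 47])
rec_sum([48, 45, 47]) = 48 + rec_sum([45, 47])
rec_sum([45, 47]) = 45 + rec_sum([47])
rec_sum([47]) = 47 + rec_sum([])
rec_sum([]) = 0  (base case)
Total: 41 + 42 + 8 + 21 + 48 + 45 + 47 + 0 = 252

252


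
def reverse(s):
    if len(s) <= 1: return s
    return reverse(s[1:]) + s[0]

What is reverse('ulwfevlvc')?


reverse('ulwfevlvc') = reverse('lwfevlvc') + 'u'
reverse('lwfevlvc') = reverse('wfevlvc') + 'l'
reverse('wfevlvc') = reverse('fevlvc') + 'w'
reverse('fevlvc') = reverse('evlvc') + 'f'
reverse('evlvc') = reverse('vlvc') + 'e'
reverse('vlvc') = reverse('lvc') + 'v'
reverse('lvc') = reverse('vc') + 'l'
reverse('vc') = reverse('c') + 'v'
reverse('c') = 'c'  (base case)
Concatenating: 'c' + 'v' + 'l' + 'v' + 'e' + 'f' + 'w' + 'l' + 'u' = 'cvlvefwlu'

cvlvefwlu


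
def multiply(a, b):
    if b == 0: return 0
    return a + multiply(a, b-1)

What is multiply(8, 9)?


multiply(8, 9) = 8 + multiply(8, 8)
multiply(8, 8) = 8 + multiply(8, 7)
multiply(8, 7) = 8 + multiply(8, 6)
multiply(8, 6) = 8 + multiply(8, 5)
multiply(8, 5) = 8 + multiply(8, 4)
multiply(8, 4) = 8 + multiply(8, 3)
multiply(8, 3) = 8 + multiply(8, 2)
multiply(8, 2) = 8 + multiply(8, 1)
multiply(8, 1) = 8 + multiply(8, 0)
multiply(8, 0) = 0  (base case)
Total: 8 + 8 + 8 + 8 + 8 + 8 + 8 + 8 + 8 + 0 = 72

72


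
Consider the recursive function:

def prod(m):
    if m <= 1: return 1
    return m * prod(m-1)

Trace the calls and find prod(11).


prod(11)
= 11 * prod(10)
= 11 * 10 * prod(9)
= 11 * 10 * 9 * prod(8)
= 11 * 10 * 9 * 8 * prod(7)
= 11 * 10 * 9 * 8 * 7 * prod(6)
= 11 * 10 * 9 * 8 * 7 * 6 * prod(5)
= 11 * 10 * 9 * 8 * 7 * 6 * 5 * prod(4)
= 11 * 10 * 9 * 8 * 7 * 6 * 5 * 4 * prod(3)
= 11 * 10 * 9 * 8 * 7 * 6 * 5 * 4 * 3 * prod(2)
= 11 * 10 * 9 * 8 * 7 * 6 * 5 * 4 * 3 * 2 * prod(1)
= 11 * 10 * 9 * 8 * 7 * 6 * 5 * 4 * 3 * 2 * 1
= 39916800

39916800


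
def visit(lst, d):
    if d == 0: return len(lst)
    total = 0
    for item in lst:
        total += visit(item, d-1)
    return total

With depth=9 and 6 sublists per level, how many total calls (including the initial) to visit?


At depth 0 (root): 1 call
At depth 1: each of 1 parents calls visit on 6 children = 6 calls
At depth 2: each of 6 parents calls visit on 6 children = 36 calls
At depth 3: each of 36 parents calls visit on 6 children = 216 calls
At depth 4: each of 216 parents calls visit on 6 children = 1296 calls
At depth 5: each of 1296 parents calls visit on 6 children = 7776 calls
At depth 6: each of 7776 parents calls visit on 6 children = 46656 calls
At depth 7: each of 46656 parents calls visit on 6 children = 279936 calls
At depth 8: each of 279936 parents calls visit on 6 children = 1679616 calls
At depth 9: each of 1679616 parents calls visit on 6 children = 10077696 calls
Total: 1 + 6 + 36 + 216 + 1296 + 7776 + 46656 + 279936 + 1679616 + 10077696 = 12093235

12093235


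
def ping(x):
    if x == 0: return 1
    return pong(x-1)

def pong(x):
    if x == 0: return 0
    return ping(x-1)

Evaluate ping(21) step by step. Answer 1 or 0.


ping(21) = pong(20)
pong(20) = ping(19)
ping(19) = pong(18)
pong(18) = ping(17)
ping(17) = pong(16)
pong(16) = ping(15)
ping(15) = pong(14)
pong(14) = ping(13)
ping(13) = pong(12)
pong(12) = ping(11)
ping(11) = pong(10)
pong(10) = ping(9)
ping(9) = pong(8)
pong(8) = ping(7)
ping(7) = pong(6)
pong(6) = ping(5)
ping(5) = pong(4)
pong(4) = ping(3)
ping(3) = pong(2)
pong(2) = ping(1)
ping(1) = pong(0)
pong(0) = 0  (base case)
Result: 0

0


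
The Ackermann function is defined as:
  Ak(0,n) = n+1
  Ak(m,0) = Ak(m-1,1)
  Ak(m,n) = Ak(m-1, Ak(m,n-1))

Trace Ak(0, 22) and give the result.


Ak(0, 22) = 23
Result: Ak(0, 22) = 23

23


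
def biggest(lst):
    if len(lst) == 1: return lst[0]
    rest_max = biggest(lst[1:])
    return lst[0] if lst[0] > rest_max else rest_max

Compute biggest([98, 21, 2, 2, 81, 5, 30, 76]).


biggest([98, 21, 2, 2, 81, 5, 30, 76]): compare 98 with biggest([21, 2, 2, 81, 5, 30, 76])
biggest([21, 2, 2, 81, 5, 30, 76]): compare 21 with biggest([2, 2, 81, 5, 30, 76])
biggest([2, 2, 81, 5, 30, 76]): compare 2 with biggest([2, 81, 5, 30, 76])
biggest([2, 81, 5, 30, 76]): compare 2 with biggest([81, 5, 30, 76])
biggest([81, 5, 30, 76]): compare 81 with biggest([5, 30, 76])
biggest([5, 30, 76]): compare 5 with biggest([30, 76])
biggest([30, 76]): compare 30 with biggest([76])
biggest([76]) = 76  (base case)
Compare 30 with 76 -> 76
Compare 5 with 76 -> 76
Compare 81 with 76 -> 81
Compare 2 with 81 -> 81
Compare 2 with 81 -> 81
Compare 21 with 81 -> 81
Compare 98 with 81 -> 98

98


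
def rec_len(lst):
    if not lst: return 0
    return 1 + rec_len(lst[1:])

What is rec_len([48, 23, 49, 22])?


rec_len([48, 23, 49, 22]) = 1 + rec_len([23, 49, 22])
rec_len([23, 49, 22]) = 1 + rec_len([49, 22])
rec_len([49, 22]) = 1 + rec_len([22])
rec_len([22]) = 1 + rec_len([])
rec_len([]) = 0  (base case)
Unwinding: 1 + 1 + 1 + 1 + 0 = 4

4


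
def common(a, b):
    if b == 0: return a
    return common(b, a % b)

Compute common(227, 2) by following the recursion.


common(227, 2) = common(2, 1)
common(2, 1) = common(1, 0)
common(1, 0) = 1  (base case)

1


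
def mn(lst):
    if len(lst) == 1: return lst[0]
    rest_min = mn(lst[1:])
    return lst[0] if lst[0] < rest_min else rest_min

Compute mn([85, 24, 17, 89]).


mn([85, 24, 17, 89]): compare 85 with mn([24, 17, 89])
mn([24, 17, 89]): compare 24 with mn([17, 89])
mn([17, 89]): compare 17 with mn([89])
mn([89]) = 89  (base case)
Compare 17 with 89 -> 17
Compare 24 with 17 -> 17
Compare 85 with 17 -> 17

17


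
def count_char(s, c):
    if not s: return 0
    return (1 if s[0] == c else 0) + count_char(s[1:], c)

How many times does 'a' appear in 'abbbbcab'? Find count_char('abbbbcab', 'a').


s[0]='a' == 'a' -> 1
s[0]='b' != 'a' -> 0
s[0]='b' != 'a' -> 0
s[0]='b' != 'a' -> 0
s[0]='b' != 'a' -> 0
s[0]='c' != 'a' -> 0
s[0]='a' == 'a' -> 1
s[0]='b' != 'a' -> 0
Sum: 1 + 0 + 0 + 0 + 0 + 0 + 1 + 0 = 2

2


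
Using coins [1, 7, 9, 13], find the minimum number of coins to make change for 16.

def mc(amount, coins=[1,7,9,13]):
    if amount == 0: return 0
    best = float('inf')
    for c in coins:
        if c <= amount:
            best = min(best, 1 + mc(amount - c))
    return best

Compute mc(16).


Building up with DP:
mc(0) = 0
mc(1) = min(1+mc(0)=1+0=1) = 1
mc(2) = min(1+mc(1)=1+1=2) = 2
mc(3) = min(1+mc(2)=1+2=3) = 3
mc(4) = min(1+mc(3)=1+3=4) = 4
mc(5) = min(1+mc(4)=1+4=5) = 5
mc(6) = min(1+mc(5)=1+5=6) = 6
mc(7) = min(1+mc(6)=1+6=7, 1+mc(0)=1+0=1) = 1
mc(8) = min(1+mc(7)=1+1=2, 1+mc(1)=1+1=2) = 2
mc(9) = min(1+mc(8)=1+2=3, 1+mc(2)=1+2=3, 1+mc(0)=1+0=1) = 1
mc(10) = min(1+mc(9)=1+1=2, 1+mc(3)=1+3=4, 1+mc(1)=1+1=2) = 2
mc(11) = min(1+mc(10)=1+2=3, 1+mc(4)=1+4=5, 1+mc(2)=1+2=3) = 3
mc(12) = min(1+mc(11)=1+3=4, 1+mc(5)=1+5=6, 1+mc(3)=1+3=4) = 4
mc(13) = min(1+mc(12)=1+4=5, 1+mc(6)=1+6=7, 1+mc(4)=1+4=5, 1+mc(0)=1+0=1) = 1
mc(14) = min(1+mc(13)=1+1=2, 1+mc(7)=1+1=2, 1+mc(5)=1+5=6, 1+mc(1)=1+1=2) = 2
mc(15) = min(1+mc(14)=1+2=3, 1+mc(8)=1+2=3, 1+mc(6)=1+6=7, 1+mc(2)=1+2=3) = 3
mc(16) = min(1+mc(15)=1+3=4, 1+mc(9)=1+1=2, 1+mc(7)=1+1=2, 1+mc(3)=1+3=4) = 2

2


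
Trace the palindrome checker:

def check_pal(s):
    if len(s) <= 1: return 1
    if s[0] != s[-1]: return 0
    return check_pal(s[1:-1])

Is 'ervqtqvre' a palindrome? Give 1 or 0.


check_pal('ervqtqvre'): s[0]='e' == s[-1]='e' -> check check_pal('rvqtqvr')
check_pal('rvqtqvr'): s[0]='r' == s[-1]='r' -> check check_pal('vqtqv')
check_pal('vqtqv'): s[0]='v' == s[-1]='v' -> check check_pal('qtq')
check_pal('qtq'): s[0]='q' == s[-1]='q' -> check check_pal('t')
check_pal('t'): len <= 1 -> return 1  (base case)
Result: 1 (palindrome)

1


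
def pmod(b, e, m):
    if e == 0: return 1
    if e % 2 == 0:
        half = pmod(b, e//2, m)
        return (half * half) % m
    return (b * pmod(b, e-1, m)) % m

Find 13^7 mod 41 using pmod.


pmod(13, 7, 41): e is odd, compute pmod(13, 6, 41)
  pmod(13, 6, 41): e is even, compute pmod(13, 3, 41)
    pmod(13, 3, 41): e is odd, compute pmod(13, 2, 41)
      pmod(13, 2, 41): e is even, compute pmod(13, 1, 41)
        pmod(13, 1, 41): e is odd, compute pmod(13, 0, 41)
          pmod(13, 0, 41) = 1
        (13 * 1) % 41 = 13
      half=13, (13*13) % 41 = 5
    (13 * 5) % 41 = 24
  half=24, (24*24) % 41 = 2
(13 * 2) % 41 = 26

26


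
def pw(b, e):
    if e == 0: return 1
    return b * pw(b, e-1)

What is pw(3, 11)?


pw(3, 11)
= 3 * pw(3, 10)
= 3 * 3 * pw(3, 9)
= 3 * 3 * 3 * pw(3, 8)
= 3 * 3 * 3 * 3 * pw(3, 7)
= 3 * 3 * 3 * 3 * 3 * pw(3, 6)
= 3 * 3 * 3 * 3 * 3 * 3 * pw(3, 5)
= 3 * 3 * 3 * 3 * 3 * 3 * 3 * pw(3, 4)
= 3 * 3 * 3 * 3 * 3 * 3 * 3 * 3 * pw(3, 3)
= 3 * 3 * 3 * 3 * 3 * 3 * 3 * 3 * 3 * pw(3, 2)
= 3 * 3 * 3 * 3 * 3 * 3 * 3 * 3 * 3 * 3 * pw(3, 1)
= 3 * 3 * 3 * 3 * 3 * 3 * 3 * 3 * 3 * 3 * 3 * pw(3, 0)
= 3 * 3 * 3 * 3 * 3 * 3 * 3 * 3 * 3 * 3 * 3 * 1
= 177147

177147


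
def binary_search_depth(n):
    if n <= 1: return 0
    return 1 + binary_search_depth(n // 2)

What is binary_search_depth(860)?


860 / 2 = 430
430 / 2 = 215
215 / 2 = 107
107 / 2 = 53
53 / 2 = 26
26 / 2 = 13
13 / 2 = 6
6 / 2 = 3
3 / 2 = 1
Reached 1 after 9 halvings

9


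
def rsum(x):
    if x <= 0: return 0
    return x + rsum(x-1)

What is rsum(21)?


rsum(21)
= 21 + 20 + 19 + 18 + 17 + 16 + 15 + 14 + 13 + 12 + 11 + 10 + 9 + 8 + 7 + 6 + 5 + 4 + 3 + 2 + 1 + rsum(0)
= 21 + 20 + 19 + 18 + 17 + 16 + 15 + 14 + 13 + 12 + 11 + 10 + 9 + 8 + 7 + 6 + 5 + 4 + 3 + 2 + 1 + 0
= 231

231


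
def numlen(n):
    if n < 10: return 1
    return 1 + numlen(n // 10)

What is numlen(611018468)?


numlen(611018468) = 1 + numlen(61101846)
numlen(61101846) = 1 + numlen(6110184)
numlen(6110184) = 1 + numlen(611018)
numlen(611018) = 1 + numlen(61101)
numlen(61101) = 1 + numlen(6110)
numlen(6110) = 1 + numlen(611)
numlen(611) = 1 + numlen(61)
numlen(61) = 1 + numlen(6)
numlen(6) = 1  (base case: 6 < 10)
Unwinding: 1 + 1 + 1 + 1 + 1 + 1 + 1 + 1 + 1 = 9

9


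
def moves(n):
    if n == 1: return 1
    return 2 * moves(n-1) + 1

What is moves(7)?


moves(7) = 2 * moves(6) + 1
moves(6) = 2 * moves(5) + 1
moves(5) = 2 * moves(4) + 1
moves(4) = 2 * moves(3) + 1
moves(3) = 2 * moves(2) + 1
moves(2) = 2 * moves(1) + 1
moves(1) = 1  (base case)
moves(2) = 2 * 1 + 1 = 3
moves(3) = 2 * 3 + 1 = 7
moves(4) = 2 * 7 + 1 = 15
moves(5) = 2 * 15 + 1 = 31
moves(6) = 2 * 31 + 1 = 63
moves(7) = 2 * 63 + 1 = 127

127


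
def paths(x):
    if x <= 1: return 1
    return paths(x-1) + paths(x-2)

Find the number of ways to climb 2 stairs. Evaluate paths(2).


Building up from base cases:
paths(0) = 1
paths(1) = 1
paths(2) = paths(1) + paths(0) = 1 + 1 = 2

2


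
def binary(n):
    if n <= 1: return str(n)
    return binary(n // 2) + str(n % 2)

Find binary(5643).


binary(5643) = binary(2821) + '1'
binary(2821) = binary(1410) + '1'
binary(1410) = binary(705) + '0'
binary(705) = binary(352) + '1'
binary(352) = binary(176) + '0'
binary(176) = binary(88) + '0'
binary(88) = binary(44) + '0'
binary(44) = binary(22) + '0'
binary(22) = binary(11) + '0'
binary(11) = binary(5) + '1'
binary(5) = binary(2) + '1'
binary(2) = binary(1) + '0'
binary(1) = '1'  (base case)
Concatenating: '1' + '0' + '1' + '1' + '0' + '0' + '0' + '0' + '0' + '1' + '0' + '1' + '1' = '1011000001011'

1011000001011


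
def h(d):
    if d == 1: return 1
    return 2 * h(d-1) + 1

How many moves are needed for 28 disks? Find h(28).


h(28) = 2 * h(27) + 1
h(27) = 2 * h(26) + 1
h(26) = 2 * h(25) + 1
h(25) = 2 * h(24) + 1
h(24) = 2 * h(23) + 1
h(23) = 2 * h(22) + 1
h(22) = 2 * h(21) + 1
h(21) = 2 * h(20) + 1
h(20) = 2 * h(19) + 1
h(19) = 2 * h(18) + 1
h(18) = 2 * h(17) + 1
h(17) = 2 * h(16) + 1
h(16) = 2 * h(15) + 1
h(15) = 2 * h(14) + 1
h(14) = 2 * h(13) + 1
h(13) = 2 * h(12) + 1
h(12) = 2 * h(11) + 1
h(11) = 2 * h(10) + 1
h(10) = 2 * h(9) + 1
h(9) = 2 * h(8) + 1
h(8) = 2 * h(7) + 1
h(7) = 2 * h(6) + 1
h(6) = 2 * h(5) + 1
h(5) = 2 * h(4) + 1
h(4) = 2 * h(3) + 1
h(3) = 2 * h(2) + 1
h(2) = 2 * h(1) + 1
h(1) = 1  (base case)
h(2) = 2 * 1 + 1 = 3
h(3) = 2 * 3 + 1 = 7
h(4) = 2 * 7 + 1 = 15
h(5) = 2 * 15 + 1 = 31
h(6) = 2 * 31 + 1 = 63
h(7) = 2 * 63 + 1 = 127
h(8) = 2 * 127 + 1 = 255
h(9) = 2 * 255 + 1 = 511
h(10) = 2 * 511 + 1 = 1023
h(11) = 2 * 1023 + 1 = 2047
h(12) = 2 * 2047 + 1 = 4095
h(13) = 2 * 4095 + 1 = 8191
h(14) = 2 * 8191 + 1 = 16383
h(15) = 2 * 16383 + 1 = 32767
h(16) = 2 * 32767 + 1 = 65535
h(17) = 2 * 65535 + 1 = 131071
h(18) = 2 * 131071 + 1 = 262143
h(19) = 2 * 262143 + 1 = 524287
h(20) = 2 * 524287 + 1 = 1048575
h(21) = 2 * 1048575 + 1 = 2097151
h(22) = 2 * 2097151 + 1 = 4194303
h(23) = 2 * 4194303 + 1 = 8388607
h(24) = 2 * 8388607 + 1 = 16777215
h(25) = 2 * 16777215 + 1 = 33554431
h(26) = 2 * 33554431 + 1 = 67108863
h(27) = 2 * 67108863 + 1 = 134217727
h(28) = 2 * 134217727 + 1 = 268435455

268435455


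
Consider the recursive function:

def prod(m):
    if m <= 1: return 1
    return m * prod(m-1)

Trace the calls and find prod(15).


prod(15)
= 15 * prod(14)
= 15 * 14 * prod(13)
= 15 * 14 * 13 * prod(12)
= 15 * 14 * 13 * 12 * prod(11)
= 15 * 14 * 13 * 12 * 11 * prod(10)
= 15 * 14 * 13 * 12 * 11 * 10 * prod(9)
= 15 * 14 * 13 * 12 * 11 * 10 * 9 * prod(8)
= 15 * 14 * 13 * 12 * 11 * 10 * 9 * 8 * prod(7)
= 15 * 14 * 13 * 12 * 11 * 10 * 9 * 8 * 7 * prod(6)
= 15 * 14 * 13 * 12 * 11 * 10 * 9 * 8 * 7 * 6 * prod(5)
= 15 * 14 * 13 * 12 * 11 * 10 * 9 * 8 * 7 * 6 * 5 * prod(4)
= 15 * 14 * 13 * 12 * 11 * 10 * 9 * 8 * 7 * 6 * 5 * 4 * prod(3)
= 15 * 14 * 13 * 12 * 11 * 10 * 9 * 8 * 7 * 6 * 5 * 4 * 3 * prod(2)
= 15 * 14 * 13 * 12 * 11 * 10 * 9 * 8 * 7 * 6 * 5 * 4 * 3 * 2 * prod(1)
= 15 * 14 * 13 * 12 * 11 * 10 * 9 * 8 * 7 * 6 * 5 * 4 * 3 * 2 * 1
= 1307674368000

1307674368000


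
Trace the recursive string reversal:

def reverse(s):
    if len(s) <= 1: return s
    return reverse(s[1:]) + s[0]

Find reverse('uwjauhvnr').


reverse('uwjauhvnr') = reverse('wjauhvnr') + 'u'
reverse('wjauhvnr') = reverse('jauhvnr') + 'w'
reverse('jauhvnr') = reverse('auhvnr') + 'j'
reverse('auhvnr') = reverse('uhvnr') + 'a'
reverse('uhvnr') = reverse('hvnr') + 'u'
reverse('hvnr') = reverse('vnr') + 'h'
reverse('vnr') = reverse('nr') + 'v'
reverse('nr') = reverse('r') + 'n'
reverse('r') = 'r'  (base case)
Concatenating: 'r' + 'n' + 'v' + 'h' + 'u' + 'a' + 'j' + 'w' + 'u' = 'rnvhuajwu'

rnvhuajwu


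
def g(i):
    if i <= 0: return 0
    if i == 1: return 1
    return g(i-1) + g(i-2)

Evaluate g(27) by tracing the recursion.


Computing g(27) bottom-up:
g(0) = 0
g(1) = 1
g(2) = g(1) + g(0) = 1 + 0 = 1
g(3) = g(2) + g(1) = 1 + 1 = 2
g(4) = g(3) + g(2) = 2 + 1 = 3
g(5) = g(4) + g(3) = 3 + 2 = 5
g(6) = g(5) + g(4) = 5 + 3 = 8
g(7) = g(6) + g(5) = 8 + 5 = 13
g(8) = g(7) + g(6) = 13 + 8 = 21
g(9) = g(8) + g(7) = 21 + 13 = 34
g(10) = g(9) + g(8) = 34 + 21 = 55
g(11) = g(10) + g(9) = 55 + 34 = 89
g(12) = g(11) + g(10) = 89 + 55 = 144
g(13) = g(12) + g(11) = 144 + 89 = 233
g(14) = g(13) + g(12) = 233 + 144 = 377
g(15) = g(14) + g(13) = 377 + 233 = 610
g(16) = g(15) + g(14) = 610 + 377 = 987
g(17) = g(16) + g(15) = 987 + 610 = 1597
g(18) = g(17) + g(16) = 1597 + 987 = 2584
g(19) = g(18) + g(17) = 2584 + 1597 = 4181
g(20) = g(19) + g(18) = 4181 + 2584 = 6765
g(21) = g(20) + g(19) = 6765 + 4181 = 10946
g(22) = g(21) + g(20) = 10946 + 6765 = 17711
g(23) = g(22) + g(21) = 17711 + 10946 = 28657
g(24) = g(23) + g(22) = 28657 + 17711 = 46368
g(25) = g(24) + g(23) = 46368 + 28657 = 75025
g(26) = g(25) + g(24) = 75025 + 46368 = 121393
g(27) = g(26) + g(25) = 121393 + 75025 = 196418

196418


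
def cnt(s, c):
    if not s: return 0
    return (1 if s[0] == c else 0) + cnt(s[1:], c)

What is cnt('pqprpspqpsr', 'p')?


s[0]='p' == 'p' -> 1
s[0]='q' != 'p' -> 0
s[0]='p' == 'p' -> 1
s[0]='r' != 'p' -> 0
s[0]='p' == 'p' -> 1
s[0]='s' != 'p' -> 0
s[0]='p' == 'p' -> 1
s[0]='q' != 'p' -> 0
s[0]='p' == 'p' -> 1
s[0]='s' != 'p' -> 0
s[0]='r' != 'p' -> 0
Sum: 1 + 0 + 1 + 0 + 1 + 0 + 1 + 0 + 1 + 0 + 0 = 5

5


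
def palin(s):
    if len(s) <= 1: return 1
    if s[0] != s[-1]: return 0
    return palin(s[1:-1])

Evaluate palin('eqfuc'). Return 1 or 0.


palin('eqfuc'): s[0]='e' != s[-1]='c' -> return 0
Result: 0 (not a palindrome)

0


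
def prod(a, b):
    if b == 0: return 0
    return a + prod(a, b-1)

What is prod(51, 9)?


prod(51, 9) = 51 + prod(51, 8)
prod(51, 8) = 51 + prod(51, 7)
prod(51, 7) = 51 + prod(51, 6)
prod(51, 6) = 51 + prod(51, 5)
prod(51, 5) = 51 + prod(51, 4)
prod(51, 4) = 51 + prod(51, 3)
prod(51, 3) = 51 + prod(51, 2)
prod(51, 2) = 51 + prod(51, 1)
prod(51, 1) = 51 + prod(51, 0)
prod(51, 0) = 0  (base case)
Total: 51 + 51 + 51 + 51 + 51 + 51 + 51 + 51 + 51 + 0 = 459

459


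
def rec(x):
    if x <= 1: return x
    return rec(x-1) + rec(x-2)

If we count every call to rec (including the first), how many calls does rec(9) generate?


Let C(n) = total calls for rec(n)
C(0) = 1, C(1) = 1
C(2) = 1 + C(1) + C(0) = 1 + 1 + 1 = 3
C(3) = 1 + C(2) + C(1) = 1 + 3 + 1 = 5
C(4) = 1 + C(3) + C(2) = 1 + 5 + 3 = 9
C(5) = 1 + C(4) + C(3) = 1 + 9 + 5 = 15
C(6) = 1 + C(5) + C(4) = 1 + 15 + 9 = 25
C(7) = 1 + C(6) + C(5) = 1 + 25 + 15 = 41
C(8) = 1 + C(7) + C(6) = 1 + 41 + 25 = 67
C(9) = 1 + C(8) + C(7) = 1 + 67 + 41 = 109

109


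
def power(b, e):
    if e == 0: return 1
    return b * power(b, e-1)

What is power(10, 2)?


power(10, 2)
= 10 * power(10, 1)
= 10 * 10 * power(10, 0)
= 10 * 10 * 1
= 100

100


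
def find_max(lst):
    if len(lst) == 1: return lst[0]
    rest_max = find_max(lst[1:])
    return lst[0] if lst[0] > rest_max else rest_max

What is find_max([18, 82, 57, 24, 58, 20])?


find_max([18, 82, 57, 24, 58, 20]): compare 18 with find_max([82, 57, 24, 58, 20])
find_max([82, 57, 24, 58, 20]): compare 82 with find_max([57, 24, 58, 20])
find_max([57, 24, 58, 20]): compare 57 with find_max([24, 58, 20])
find_max([24, 58, 20]): compare 24 with find_max([58, 20])
find_max([58, 20]): compare 58 with find_max([20])
find_max([20]) = 20  (base case)
Compare 58 with 20 -> 58
Compare 24 with 58 -> 58
Compare 57 with 58 -> 58
Compare 82 with 58 -> 82
Compare 18 with 82 -> 82

82


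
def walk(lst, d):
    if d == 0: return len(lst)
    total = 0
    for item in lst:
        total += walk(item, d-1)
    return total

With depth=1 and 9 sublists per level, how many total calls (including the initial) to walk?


At depth 0 (root): 1 call
At depth 1: each of 1 parents calls walk on 9 children = 9 calls
Total: 1 + 9 = 10

10


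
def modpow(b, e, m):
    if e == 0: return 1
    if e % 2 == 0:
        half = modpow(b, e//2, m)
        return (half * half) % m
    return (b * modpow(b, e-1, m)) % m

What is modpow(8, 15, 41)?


modpow(8, 15, 41): e is odd, compute modpow(8, 14, 41)
  modpow(8, 14, 41): e is even, compute modpow(8, 7, 41)
    modpow(8, 7, 41): e is odd, compute modpow(8, 6, 41)
      modpow(8, 6, 41): e is even, compute modpow(8, 3, 41)
        modpow(8, 3, 41): e is odd, compute modpow(8, 2, 41)
          modpow(8, 2, 41): e is even, compute modpow(8, 1, 41)
          modpow(8, 1, 41): e is odd, compute modpow(8, 0, 41)
          modpow(8, 0, 41) = 1
          (8 * 1) % 41 = 8
          half=8, (8*8) % 41 = 23
        (8 * 23) % 41 = 20
      half=20, (20*20) % 41 = 31
    (8 * 31) % 41 = 2
  half=2, (2*2) % 41 = 4
(8 * 4) % 41 = 32

32


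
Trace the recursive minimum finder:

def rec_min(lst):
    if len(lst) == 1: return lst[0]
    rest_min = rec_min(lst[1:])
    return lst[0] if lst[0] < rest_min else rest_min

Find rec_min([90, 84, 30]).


rec_min([90, 84, 30]): compare 90 with rec_min([84, 30])
rec_min([84, 30]): compare 84 with rec_min([30])
rec_min([30]) = 30  (base case)
Compare 84 with 30 -> 30
Compare 90 with 30 -> 30

30


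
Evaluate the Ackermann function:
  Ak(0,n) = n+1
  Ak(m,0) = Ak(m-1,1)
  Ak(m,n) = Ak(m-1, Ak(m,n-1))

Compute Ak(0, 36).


Ak(0, 36) = 37
Result: Ak(0, 36) = 37

37


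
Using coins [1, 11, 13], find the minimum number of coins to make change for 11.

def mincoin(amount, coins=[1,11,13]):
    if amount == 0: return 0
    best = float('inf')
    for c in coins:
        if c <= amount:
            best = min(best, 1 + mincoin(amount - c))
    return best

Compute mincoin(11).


Building up with DP:
mincoin(0) = 0
mincoin(1) = min(1+mincoin(0)=1+0=1) = 1
mincoin(2) = min(1+mincoin(1)=1+1=2) = 2
mincoin(3) = min(1+mincoin(2)=1+2=3) = 3
mincoin(4) = min(1+mincoin(3)=1+3=4) = 4
mincoin(5) = min(1+mincoin(4)=1+4=5) = 5
mincoin(6) = min(1+mincoin(5)=1+5=6) = 6
mincoin(7) = min(1+mincoin(6)=1+6=7) = 7
mincoin(8) = min(1+mincoin(7)=1+7=8) = 8
mincoin(9) = min(1+mincoin(8)=1+8=9) = 9
mincoin(10) = min(1+mincoin(9)=1+9=10) = 10
mincoin(11) = min(1+mincoin(10)=1+10=11, 1+mincoin(0)=1+0=1) = 1

1


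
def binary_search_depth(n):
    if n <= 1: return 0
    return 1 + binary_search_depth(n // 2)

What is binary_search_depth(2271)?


2271 / 2 = 1135
1135 / 2 = 567
567 / 2 = 283
283 / 2 = 141
141 / 2 = 70
70 / 2 = 35
35 / 2 = 17
17 / 2 = 8
8 / 2 = 4
4 / 2 = 2
2 / 2 = 1
Reached 1 after 11 halvings

11


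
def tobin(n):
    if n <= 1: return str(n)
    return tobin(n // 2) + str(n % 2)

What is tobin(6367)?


tobin(6367) = tobin(3183) + '1'
tobin(3183) = tobin(1591) + '1'
tobin(1591) = tobin(795) + '1'
tobin(795) = tobin(397) + '1'
tobin(397) = tobin(198) + '1'
tobin(198) = tobin(99) + '0'
tobin(99) = tobin(49) + '1'
tobin(49) = tobin(24) + '1'
tobin(24) = tobin(12) + '0'
tobin(12) = tobin(6) + '0'
tobin(6) = tobin(3) + '0'
tobin(3) = tobin(1) + '1'
tobin(1) = '1'  (base case)
Concatenating: '1' + '1' + '0' + '0' + '0' + '1' + '1' + '0' + '1' + '1' + '1' + '1' + '1' = '1100011011111'

1100011011111


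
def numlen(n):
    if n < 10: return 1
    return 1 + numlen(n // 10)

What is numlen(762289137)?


numlen(762289137) = 1 + numlen(76228913)
numlen(76228913) = 1 + numlen(7622891)
numlen(7622891) = 1 + numlen(762289)
numlen(762289) = 1 + numlen(76228)
numlen(76228) = 1 + numlen(7622)
numlen(7622) = 1 + numlen(762)
numlen(762) = 1 + numlen(76)
numlen(76) = 1 + numlen(7)
numlen(7) = 1  (base case: 7 < 10)
Unwinding: 1 + 1 + 1 + 1 + 1 + 1 + 1 + 1 + 1 = 9

9


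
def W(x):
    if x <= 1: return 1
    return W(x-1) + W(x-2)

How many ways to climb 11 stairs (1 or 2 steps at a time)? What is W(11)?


Building up from base cases:
W(0) = 1
W(1) = 1
W(2) = W(1) + W(0) = 1 + 1 = 2
W(3) = W(2) + W(1) = 2 + 1 = 3
W(4) = W(3) + W(2) = 3 + 2 = 5
W(5) = W(4) + W(3) = 5 + 3 = 8
W(6) = W(5) + W(4) = 8 + 5 = 13
W(7) = W(6) + W(5) = 13 + 8 = 21
W(8) = W(7) + W(6) = 21 + 13 = 34
W(9) = W(8) + W(7) = 34 + 21 = 55
W(10) = W(9) + W(8) = 55 + 34 = 89
W(11) = W(10) + W(9) = 89 + 55 = 144

144


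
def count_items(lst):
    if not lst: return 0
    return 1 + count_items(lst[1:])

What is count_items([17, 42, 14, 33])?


count_items([17, 42, 14, 33]) = 1 + count_items([42, 14, 33])
count_items([42, 14, 33]) = 1 + count_items([14, 33])
count_items([14, 33]) = 1 + count_items([33])
count_items([33]) = 1 + count_items([])
count_items([]) = 0  (base case)
Unwinding: 1 + 1 + 1 + 1 + 0 = 4

4


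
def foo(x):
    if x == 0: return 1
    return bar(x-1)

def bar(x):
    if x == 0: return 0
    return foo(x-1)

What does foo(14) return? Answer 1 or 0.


foo(14) = bar(13)
bar(13) = foo(12)
foo(12) = bar(11)
bar(11) = foo(10)
foo(10) = bar(9)
bar(9) = foo(8)
foo(8) = bar(7)
bar(7) = foo(6)
foo(6) = bar(5)
bar(5) = foo(4)
foo(4) = bar(3)
bar(3) = foo(2)
foo(2) = bar(1)
bar(1) = foo(0)
foo(0) = 1  (base case)
Result: 1

1


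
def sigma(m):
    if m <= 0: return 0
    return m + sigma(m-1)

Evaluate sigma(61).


sigma(61)
= 61 + 60 + 59 + 58 + 57 + 56 + 55 + 54 + 53 + 52 + 51 + 50 + 49 + 48 + 47 + 46 + 45 + 44 + 43 + 42 + 41 + 40 + 39 + 38 + 37 + 36 + 35 + 34 + 33 + 32 + 31 + 30 + 29 + 28 + 27 + 26 + 25 + 24 + 23 + 22 + 21 + 20 + 19 + 18 + 17 + 16 + 15 + 14 + 13 + 12 + 11 + 10 + 9 + 8 + 7 + 6 + 5 + 4 + 3 + 2 + 1 + sigma(0)
= 61 + 60 + 59 + 58 + 57 + 56 + 55 + 54 + 53 + 52 + 51 + 50 + 49 + 48 + 47 + 46 + 45 + 44 + 43 + 42 + 41 + 40 + 39 + 38 + 37 + 36 + 35 + 34 + 33 + 32 + 31 + 30 + 29 + 28 + 27 + 26 + 25 + 24 + 23 + 22 + 21 + 20 + 19 + 18 + 17 + 16 + 15 + 14 + 13 + 12 + 11 + 10 + 9 + 8 + 7 + 6 + 5 + 4 + 3 + 2 + 1 + 0
= 1891

1891
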